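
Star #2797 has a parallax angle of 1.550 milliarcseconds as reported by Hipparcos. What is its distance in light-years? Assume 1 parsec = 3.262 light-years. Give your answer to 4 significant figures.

p = 1.550 milliarcseconds = 0.001550 arcsec.
d = 1/p = 1/0.001550 = 645.16 pc.
In light-years: 645.16 × 3.262 = 2104.5 ly.

2105 light years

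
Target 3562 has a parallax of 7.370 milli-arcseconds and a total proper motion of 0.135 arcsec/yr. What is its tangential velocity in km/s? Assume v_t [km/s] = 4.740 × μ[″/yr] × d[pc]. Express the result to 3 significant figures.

86.8 km/s

d = 1/p = 1/0.007370″ = 135.69 pc.
v_t = 4.74 × μ × d = 4.74 × 0.135 × 135.69 = 86.828 km/s.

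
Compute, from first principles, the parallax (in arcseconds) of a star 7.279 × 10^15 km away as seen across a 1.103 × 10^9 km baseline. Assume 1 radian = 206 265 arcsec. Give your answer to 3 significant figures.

0.0313 arcsec

θ ≈ B/d = (1.103 × 10^9) / (7.279 × 10^15) = 1.5153 × 10^-7 rad.
In arcseconds: 1.5153 × 10^-7 × 206265 = 0.031255″.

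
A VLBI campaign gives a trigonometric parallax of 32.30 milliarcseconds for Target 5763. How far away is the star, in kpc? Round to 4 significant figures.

p = 32.30 milliarcseconds = 0.03230 arcsec.
d = 1/p = 1/0.03230 = 30.96 pc.
= 0.03096 kpc.

0.03096 kpc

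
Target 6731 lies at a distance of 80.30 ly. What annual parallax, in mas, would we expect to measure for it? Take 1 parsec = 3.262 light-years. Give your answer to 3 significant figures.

d = 80.30 ly ÷ 3.262 = 24.617 pc.
p = 1/d = 1/24.617 = 0.040622 arcsec.
= 0.040622 × 1000 = 40.622 mas.

40.6 mas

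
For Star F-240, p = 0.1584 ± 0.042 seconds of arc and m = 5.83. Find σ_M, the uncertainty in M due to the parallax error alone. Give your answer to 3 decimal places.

M = m − 5 log₁₀ d + 5 = m + 5 log₁₀ p + 5, so ∂M/∂p = 5/(p ln 10).
σ_M = (5/ln 10) · (σ_p/p) = 2.1715 × 0.042/0.1584 = 2.1715 × 0.26515 = 0.57577.

σ_M = 0.576 mag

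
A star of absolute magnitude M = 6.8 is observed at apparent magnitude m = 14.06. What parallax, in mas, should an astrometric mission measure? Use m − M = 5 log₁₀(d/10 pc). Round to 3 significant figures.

3.53 mas

m − M = 14.06 − 6.8 = 7.26.
d = 10^((m−M)/5 + 1) = 10^2.452 = 283.14 pc.
p = 1/d = 1/283.14 = 0.0035318 arcsec = 3.5318 mas.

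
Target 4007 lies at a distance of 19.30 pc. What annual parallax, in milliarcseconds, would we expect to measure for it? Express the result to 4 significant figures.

51.81 mas

p = 1/d = 1/19.3 = 0.051813 arcsec.
= 0.051813 × 1000 = 51.813 mas.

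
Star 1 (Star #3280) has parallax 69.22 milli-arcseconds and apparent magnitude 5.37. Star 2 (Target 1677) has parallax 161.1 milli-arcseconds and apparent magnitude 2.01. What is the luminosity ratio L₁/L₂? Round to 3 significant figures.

d₁ = 1/p₁ = 1/0.06922″ = 14.447 pc; d₂ = 1/p₂ = 1/0.1611″ = 6.2073 pc.
M₁ = m₁ − 5 log₁₀ d₁ + 5 = 5.37 − 5.7989 + 5 = 4.5711.
M₂ = 2.01 − 3.9645 + 5 = 3.0455.
L₁/L₂ = 10^(0.4(M₂ − M₁)) = 10^(0.4 × (-1.5256)) = 10^(-0.61024) = 0.24534.

L₁/L₂ = 0.245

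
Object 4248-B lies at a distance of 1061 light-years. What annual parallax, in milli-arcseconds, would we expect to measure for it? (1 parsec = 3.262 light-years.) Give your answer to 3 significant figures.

3.07 mas

d = 1061 ly ÷ 3.262 = 325.26 pc.
p = 1/d = 1/325.26 = 0.0030745 arcsec.
= 0.0030745 × 1000 = 3.0745 mas.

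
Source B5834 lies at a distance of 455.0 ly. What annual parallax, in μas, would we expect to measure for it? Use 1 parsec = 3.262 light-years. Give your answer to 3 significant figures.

7170 μas

d = 455.0 ly ÷ 3.262 = 139.48 pc.
p = 1/d = 1/139.48 = 0.0071695 arcsec.
= 0.0071695 × 10⁶ = 7169.5 μas.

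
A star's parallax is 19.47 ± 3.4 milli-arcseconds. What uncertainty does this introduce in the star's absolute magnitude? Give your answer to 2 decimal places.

σ_M = 0.38 mag

M = m − 5 log₁₀ d + 5 = m + 5 log₁₀ p + 5, so ∂M/∂p = 5/(p ln 10).
σ_M = (5/ln 10) · (σ_p/p) = 2.1715 × 3.4/19.47 = 2.1715 × 0.17463 = 0.37921.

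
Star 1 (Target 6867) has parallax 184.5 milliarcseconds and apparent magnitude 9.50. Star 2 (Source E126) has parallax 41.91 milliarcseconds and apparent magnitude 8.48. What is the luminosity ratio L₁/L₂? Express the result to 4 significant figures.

d₁ = 1/p₁ = 1/0.1845″ = 5.4201 pc; d₂ = 1/p₂ = 1/0.04191″ = 23.861 pc.
M₁ = m₁ − 5 log₁₀ d₁ + 5 = 9.50 − 3.6700 + 5 = 10.8300.
M₂ = 8.48 − 6.8884 + 5 = 6.5916.
L₁/L₂ = 10^(0.4(M₂ − M₁)) = 10^(0.4 × (-4.2384)) = 10^(-1.69536) = 0.020167.

L₁/L₂ = 0.02017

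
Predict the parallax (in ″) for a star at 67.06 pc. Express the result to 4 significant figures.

0.01491 ″

p = 1/d = 1/67.06 = 0.014912 arcsec.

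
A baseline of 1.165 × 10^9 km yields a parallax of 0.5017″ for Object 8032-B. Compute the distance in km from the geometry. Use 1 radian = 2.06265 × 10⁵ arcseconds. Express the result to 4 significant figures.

4.790 × 10^14 km

θ = 0.5017″ = 0.5017/206265 = 2.4323 × 10^-6 rad.
d = B/θ = (1.165 × 10^9) / (2.4323 × 10^-6) = 4.7897 × 10^14 km.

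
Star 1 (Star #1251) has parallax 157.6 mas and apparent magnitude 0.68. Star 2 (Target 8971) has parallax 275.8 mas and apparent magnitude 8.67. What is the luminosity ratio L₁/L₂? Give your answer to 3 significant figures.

L₁/L₂ = 4810

d₁ = 1/p₁ = 1/0.1576″ = 6.3452 pc; d₂ = 1/p₂ = 1/0.2758″ = 3.6258 pc.
M₁ = m₁ − 5 log₁₀ d₁ + 5 = 0.68 − 4.0122 + 5 = 1.6678.
M₂ = 8.67 − 2.7970 + 5 = 10.8730.
L₁/L₂ = 10^(0.4(M₂ − M₁)) = 10^(0.4 × 9.2052) = 10^3.68208 = 4809.3.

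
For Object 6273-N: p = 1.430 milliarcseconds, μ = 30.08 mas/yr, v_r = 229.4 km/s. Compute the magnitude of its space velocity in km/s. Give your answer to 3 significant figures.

d = 1/p = 1/0.001430″ = 699.3 pc.
μ = 30.08 mas/yr = 0.03008 ″/yr.
v_t = 4.740 μ d = 4.740 × 0.03008 × 699.3 = 99.706 km/s.
v = √(v_r² + v_t²) = √(229.4² + 99.706²) = √62565.6 = 250.13 km/s.

250 km/s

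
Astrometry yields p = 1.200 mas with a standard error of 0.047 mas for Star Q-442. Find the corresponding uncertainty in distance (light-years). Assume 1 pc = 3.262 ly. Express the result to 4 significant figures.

106.5 ly

d = 1/p, so σ_d = σ_p / p².
σ_d = 0.0000470 / (0.001200)² = 0.0000470 / 0.00000144 = 32.639 pc = 32.639 × 3.262 ly = 106.47 ly.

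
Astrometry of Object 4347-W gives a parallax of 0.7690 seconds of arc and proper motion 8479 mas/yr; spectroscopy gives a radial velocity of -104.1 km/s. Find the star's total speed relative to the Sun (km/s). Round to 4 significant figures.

d = 1/p = 1/0.7690″ = 1.3004 pc.
μ = 8479 mas/yr = 8.479 ″/yr.
v_t = 4.740 μ d = 4.740 × 8.479 × 1.3004 = 52.264 km/s.
v = √(v_r² + v_t²) = √((-104.1)² + 52.264²) = √13568.3 = 116.48 km/s.

116.5 km/s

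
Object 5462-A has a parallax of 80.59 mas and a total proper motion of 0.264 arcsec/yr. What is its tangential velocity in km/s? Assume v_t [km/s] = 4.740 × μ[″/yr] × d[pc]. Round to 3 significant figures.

d = 1/p = 1/0.08059″ = 12.408 pc.
v_t = 4.74 × μ × d = 4.74 × 0.264 × 12.408 = 15.527 km/s.

15.5 km/s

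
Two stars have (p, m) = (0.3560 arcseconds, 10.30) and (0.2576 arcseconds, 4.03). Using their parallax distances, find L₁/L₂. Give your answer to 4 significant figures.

L₁/L₂ = 0.001626

d₁ = 1/p₁ = 1/0.3560″ = 2.809 pc; d₂ = 1/p₂ = 1/0.2576″ = 3.882 pc.
M₁ = m₁ − 5 log₁₀ d₁ + 5 = 10.30 − 2.2428 + 5 = 13.0572.
M₂ = 4.03 − 2.9453 + 5 = 6.0847.
L₁/L₂ = 10^(0.4(M₂ − M₁)) = 10^(0.4 × (-6.9725)) = 10^(-2.78900) = 0.0016255.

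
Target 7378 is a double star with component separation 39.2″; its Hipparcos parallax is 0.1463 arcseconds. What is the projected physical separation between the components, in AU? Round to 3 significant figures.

d = 1/p = 1/0.1463″ = 6.8353 pc.
At distance d (pc), an angle of θ arcsec spans θ·d AU: s = 39.2 × 6.8353 = 267.94 AU.

268 AU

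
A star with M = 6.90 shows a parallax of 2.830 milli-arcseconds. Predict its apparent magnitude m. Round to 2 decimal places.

m = 14.64

d = 1/p = 1/0.002830″ = 353.36 pc.
m − M = 5 log₁₀ d − 5 = 5 log₁₀(353.36) − 5 = 12.7411 − 5 = 7.7411.
m = M + (m − M) = 6.90 + 7.7411 = 14.64.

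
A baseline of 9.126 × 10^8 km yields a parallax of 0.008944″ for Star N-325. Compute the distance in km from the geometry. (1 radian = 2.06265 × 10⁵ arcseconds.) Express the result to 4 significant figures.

θ = 0.008944″ = 0.008944/206265 = 4.3362 × 10^-8 rad.
d = B/θ = (9.126 × 10^8) / (4.3362 × 10^-8) = 2.1046 × 10^16 km.

2.105 × 10^16 km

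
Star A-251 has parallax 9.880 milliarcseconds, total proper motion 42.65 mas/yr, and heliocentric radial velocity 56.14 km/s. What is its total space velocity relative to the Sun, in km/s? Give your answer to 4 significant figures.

d = 1/p = 1/0.009880″ = 101.21 pc.
μ = 42.65 mas/yr = 0.04265 ″/yr.
v_t = 4.740 μ d = 4.740 × 0.04265 × 101.21 = 20.461 km/s.
v = √(v_r² + v_t²) = √(56.14² + 20.461²) = √3570.35 = 59.752 km/s.

59.75 km/s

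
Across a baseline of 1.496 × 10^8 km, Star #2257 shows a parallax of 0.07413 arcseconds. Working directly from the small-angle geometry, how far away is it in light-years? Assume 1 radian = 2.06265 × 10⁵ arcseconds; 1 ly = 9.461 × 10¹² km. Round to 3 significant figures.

θ = 0.07413″ = 0.07413/206265 = 3.5939 × 10^-7 rad.
d = B/θ = (1.496 × 10^8) / (3.5939 × 10^-7) = 4.1626 × 10^14 km = (4.1626 × 10^14) / (9.461 × 10^12) ly = 43.997 ly.

44.0 ly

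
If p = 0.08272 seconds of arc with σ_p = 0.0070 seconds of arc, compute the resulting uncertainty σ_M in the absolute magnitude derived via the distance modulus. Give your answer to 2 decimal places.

M = m − 5 log₁₀ d + 5 = m + 5 log₁₀ p + 5, so ∂M/∂p = 5/(p ln 10).
σ_M = (5/ln 10) · (σ_p/p) = 2.1715 × 0.0070/0.08272 = 2.1715 × 0.084623 = 0.18376.

σ_M = 0.18 mag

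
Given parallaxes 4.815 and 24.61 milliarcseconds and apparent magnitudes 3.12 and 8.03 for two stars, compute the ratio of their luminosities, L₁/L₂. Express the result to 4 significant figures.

d₁ = 1/p₁ = 1/0.004815″ = 207.68 pc; d₂ = 1/p₂ = 1/0.02461″ = 40.634 pc.
M₁ = m₁ − 5 log₁₀ d₁ + 5 = 3.12 − 11.5870 + 5 = -3.4670.
M₂ = 8.03 − 8.0444 + 5 = 4.9856.
L₁/L₂ = 10^(0.4(M₂ − M₁)) = 10^(0.4 × 8.4526) = 10^3.38104 = 2404.6.

L₁/L₂ = 2405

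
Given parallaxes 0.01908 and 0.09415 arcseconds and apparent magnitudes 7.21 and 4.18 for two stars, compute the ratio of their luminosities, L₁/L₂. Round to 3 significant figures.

d₁ = 1/p₁ = 1/0.01908″ = 52.411 pc; d₂ = 1/p₂ = 1/0.09415″ = 10.621 pc.
M₁ = m₁ − 5 log₁₀ d₁ + 5 = 7.21 − 8.5971 + 5 = 3.6129.
M₂ = 4.18 − 5.1308 + 5 = 4.0492.
L₁/L₂ = 10^(0.4(M₂ − M₁)) = 10^(0.4 × 0.4363) = 10^0.17452 = 1.4946.

L₁/L₂ = 1.49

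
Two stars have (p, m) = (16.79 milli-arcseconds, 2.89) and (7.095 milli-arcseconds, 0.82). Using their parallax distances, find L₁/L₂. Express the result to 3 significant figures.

L₁/L₂ = 0.0265

d₁ = 1/p₁ = 1/0.01679″ = 59.559 pc; d₂ = 1/p₂ = 1/0.007095″ = 140.94 pc.
M₁ = m₁ − 5 log₁₀ d₁ + 5 = 2.89 − 8.8747 + 5 = -0.9847.
M₂ = 0.82 − 10.7452 + 5 = -4.9252.
L₁/L₂ = 10^(0.4(M₂ − M₁)) = 10^(0.4 × (-3.9405)) = 10^(-1.57620) = 0.026534.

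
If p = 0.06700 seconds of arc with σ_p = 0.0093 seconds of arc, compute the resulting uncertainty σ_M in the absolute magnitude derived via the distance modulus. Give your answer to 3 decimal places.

M = m − 5 log₁₀ d + 5 = m + 5 log₁₀ p + 5, so ∂M/∂p = 5/(p ln 10).
σ_M = (5/ln 10) · (σ_p/p) = 2.1715 × 0.0093/0.06700 = 2.1715 × 0.13881 = 0.30143.

σ_M = 0.301 mag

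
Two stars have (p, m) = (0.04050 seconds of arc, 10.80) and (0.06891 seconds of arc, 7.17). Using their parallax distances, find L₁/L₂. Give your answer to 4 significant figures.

d₁ = 1/p₁ = 1/0.04050″ = 24.691 pc; d₂ = 1/p₂ = 1/0.06891″ = 14.512 pc.
M₁ = m₁ − 5 log₁₀ d₁ + 5 = 10.80 − 6.9627 + 5 = 8.8373.
M₂ = 7.17 − 5.8086 + 5 = 6.3614.
L₁/L₂ = 10^(0.4(M₂ − M₁)) = 10^(0.4 × (-2.4759)) = 10^(-0.99036) = 0.10224.

L₁/L₂ = 0.1022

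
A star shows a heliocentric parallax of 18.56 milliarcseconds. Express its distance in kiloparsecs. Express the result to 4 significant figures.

0.05388 kpc

p = 18.56 milliarcseconds = 0.01856 arcsec.
d = 1/p = 1/0.01856 = 53.879 pc.
= 0.053879 kpc.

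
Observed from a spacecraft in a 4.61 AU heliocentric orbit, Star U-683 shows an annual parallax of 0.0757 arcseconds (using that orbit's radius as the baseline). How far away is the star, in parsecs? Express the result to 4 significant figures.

60.90 pc

With baseline B (in AU) and parallax p (in arcsec), d = B/p parsecs.
d = 4.61 / 0.0757 = 60.898 pc.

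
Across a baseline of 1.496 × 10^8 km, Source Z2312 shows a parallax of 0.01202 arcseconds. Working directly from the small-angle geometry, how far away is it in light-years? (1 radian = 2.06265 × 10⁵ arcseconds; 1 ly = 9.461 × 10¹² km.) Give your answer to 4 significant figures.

θ = 0.01202″ = 0.01202/206265 = 5.8275 × 10^-8 rad.
d = B/θ = (1.496 × 10^8) / (5.8275 × 10^-8) = 2.5671 × 10^15 km = (2.5671 × 10^15) / (9.461 × 10^12) ly = 271.33 ly.

271.3 ly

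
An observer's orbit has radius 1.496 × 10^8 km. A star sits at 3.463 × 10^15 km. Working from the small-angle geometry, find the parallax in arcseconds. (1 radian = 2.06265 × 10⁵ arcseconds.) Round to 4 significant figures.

θ ≈ B/d = (1.496 × 10^8) / (3.463 × 10^15) = 4.3200 × 10^-8 rad.
In arcseconds: 4.3200 × 10^-8 × 206265 = 0.0089106″.

0.008911 arcsec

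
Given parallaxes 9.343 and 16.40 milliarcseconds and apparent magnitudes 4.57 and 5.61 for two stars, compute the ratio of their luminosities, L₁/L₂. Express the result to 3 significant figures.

L₁/L₂ = 8.03

d₁ = 1/p₁ = 1/0.009343″ = 107.03 pc; d₂ = 1/p₂ = 1/0.01640″ = 60.976 pc.
M₁ = m₁ − 5 log₁₀ d₁ + 5 = 4.57 − 10.1475 + 5 = -0.5775.
M₂ = 5.61 − 8.9258 + 5 = 1.6842.
L₁/L₂ = 10^(0.4(M₂ − M₁)) = 10^(0.4 × 2.2617) = 10^0.90468 = 8.0293.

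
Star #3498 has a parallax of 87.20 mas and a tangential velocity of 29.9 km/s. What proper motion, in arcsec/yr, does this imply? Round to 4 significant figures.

d = 1/p = 1/0.08720″ = 11.468 pc.
μ = v_t / (4.74 d) = 29.9 / (4.74 × 11.468) = 29.9 / 54.358 = 0.55006 ″/yr.

0.5501 arcsec/yr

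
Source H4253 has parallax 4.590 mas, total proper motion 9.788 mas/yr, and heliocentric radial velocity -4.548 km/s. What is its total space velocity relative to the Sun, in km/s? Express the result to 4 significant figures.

11.08 km/s

d = 1/p = 1/0.004590″ = 217.86 pc.
μ = 9.788 mas/yr = 0.009788 ″/yr.
v_t = 4.740 μ d = 4.740 × 0.009788 × 217.86 = 10.108 km/s.
v = √(v_r² + v_t²) = √((-4.548)² + 10.108²) = √122.856 = 11.084 km/s.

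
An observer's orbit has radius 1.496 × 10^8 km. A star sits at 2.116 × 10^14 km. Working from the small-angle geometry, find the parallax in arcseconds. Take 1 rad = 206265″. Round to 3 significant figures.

0.146 arcsec

θ ≈ B/d = (1.496 × 10^8) / (2.116 × 10^14) = 7.0699 × 10^-7 rad.
In arcseconds: 7.0699 × 10^-7 × 206265 = 0.14583″.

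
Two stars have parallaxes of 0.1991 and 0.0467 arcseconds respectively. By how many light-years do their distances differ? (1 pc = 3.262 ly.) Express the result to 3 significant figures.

d_A = 1/0.1991″ = 5.0226 pc; d_B = 1/0.04670″ = 21.413 pc.
|d_B − d_A| = |21.413 − 5.0226| = 16.39 pc = 16.39 × 3.262 ly = 53.464 ly.

53.5 ly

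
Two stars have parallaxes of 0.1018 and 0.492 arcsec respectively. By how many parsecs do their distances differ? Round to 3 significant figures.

d_A = 1/0.1018″ = 9.8232 pc; d_B = 1/0.4920″ = 2.0325 pc.
|d_B − d_A| = |2.0325 − 9.8232| = 7.7907 pc.

7.79 pc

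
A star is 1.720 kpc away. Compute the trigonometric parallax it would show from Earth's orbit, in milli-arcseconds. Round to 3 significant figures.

d = 1.720 kpc = 1720 pc.
p = 1/d = 1/1720 = 0.0005814 arcsec.
= 0.0005814 × 1000 = 0.5814 mas.

0.581 mas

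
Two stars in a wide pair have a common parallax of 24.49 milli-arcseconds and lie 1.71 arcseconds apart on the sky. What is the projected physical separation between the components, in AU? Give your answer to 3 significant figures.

69.8 AU

d = 1/p = 1/0.02449″ = 40.833 pc.
At distance d (pc), an angle of θ arcsec spans θ·d AU: s = 1.71 × 40.833 = 69.824 AU.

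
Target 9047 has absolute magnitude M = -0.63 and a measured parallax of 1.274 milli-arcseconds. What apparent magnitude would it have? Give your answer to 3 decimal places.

m = 8.844

d = 1/p = 1/0.001274″ = 784.93 pc.
m − M = 5 log₁₀ d − 5 = 5 log₁₀(784.93) − 5 = 14.4742 − 5 = 9.4742.
m = M + (m − M) = -0.63 + 9.4742 = 8.844.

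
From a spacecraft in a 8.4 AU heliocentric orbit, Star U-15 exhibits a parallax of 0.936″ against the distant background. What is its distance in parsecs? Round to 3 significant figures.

8.97 pc

With baseline B (in AU) and parallax p (in arcsec), d = B/p parsecs.
d = 8.4 / 0.936 = 8.9744 pc.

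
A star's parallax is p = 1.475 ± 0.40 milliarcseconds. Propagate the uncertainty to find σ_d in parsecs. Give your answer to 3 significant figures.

d = 1/p, so σ_d = σ_p / p².
σ_d = 0.000400 / (0.001475)² = 0.000400 / 0.0000021756 = 183.86 pc.

184 pc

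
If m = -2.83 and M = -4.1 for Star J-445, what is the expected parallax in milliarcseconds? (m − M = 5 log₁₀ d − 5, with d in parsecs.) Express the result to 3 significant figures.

55.7 mas

m − M = -2.83 − (-4.1) = 1.27.
d = 10^((m−M)/5 + 1) = 10^1.254 = 17.947 pc.
p = 1/d = 1/17.947 = 0.05572 arcsec = 55.72 mas.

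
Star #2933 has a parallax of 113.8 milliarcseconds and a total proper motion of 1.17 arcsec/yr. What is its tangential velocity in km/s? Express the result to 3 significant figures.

d = 1/p = 1/0.1138″ = 8.7873 pc.
v_t = 4.74 × μ × d = 4.74 × 1.17 × 8.7873 = 48.733 km/s.

48.7 km/s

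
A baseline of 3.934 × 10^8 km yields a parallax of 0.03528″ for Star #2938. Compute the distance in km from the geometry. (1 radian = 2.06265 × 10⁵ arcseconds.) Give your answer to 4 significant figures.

θ = 0.03528″ = 0.03528/206265 = 1.7104 × 10^-7 rad.
d = B/θ = (3.934 × 10^8) / (1.7104 × 10^-7) = 2.3000 × 10^15 km.

2.300 × 10^15 km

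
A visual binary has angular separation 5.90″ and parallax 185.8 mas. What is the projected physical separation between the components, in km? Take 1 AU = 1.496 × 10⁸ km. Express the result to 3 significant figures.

4.75 × 10^9 km

d = 1/p = 1/0.1858″ = 5.3821 pc.
At distance d (pc), an angle of θ arcsec spans θ·d AU: s = 5.90 × 5.3821 = 31.754 AU.
= 31.754 × 1.496 × 10⁸ km = 4.7504 × 10^9 km.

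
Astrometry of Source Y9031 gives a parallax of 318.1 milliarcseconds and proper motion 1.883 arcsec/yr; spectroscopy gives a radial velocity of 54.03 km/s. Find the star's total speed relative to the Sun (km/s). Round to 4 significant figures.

60.88 km/s

d = 1/p = 1/0.3181″ = 3.1437 pc.
v_t = 4.740 μ d = 4.740 × 1.883 × 3.1437 = 28.059 km/s.
v = √(v_r² + v_t²) = √(54.03² + 28.059²) = √3706.55 = 60.881 km/s.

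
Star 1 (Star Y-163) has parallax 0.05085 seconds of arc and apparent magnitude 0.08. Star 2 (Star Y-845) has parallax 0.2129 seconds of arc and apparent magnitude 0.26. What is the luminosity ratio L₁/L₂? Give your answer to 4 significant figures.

d₁ = 1/p₁ = 1/0.05085″ = 19.666 pc; d₂ = 1/p₂ = 1/0.2129″ = 4.697 pc.
M₁ = m₁ − 5 log₁₀ d₁ + 5 = 0.08 − 6.4686 + 5 = -1.3886.
M₂ = 0.26 − 3.3591 + 5 = 1.9009.
L₁/L₂ = 10^(0.4(M₂ − M₁)) = 10^(0.4 × 3.2895) = 10^1.31580 = 20.692.

L₁/L₂ = 20.69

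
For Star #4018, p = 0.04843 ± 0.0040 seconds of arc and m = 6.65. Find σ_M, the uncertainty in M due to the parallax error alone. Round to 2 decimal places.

σ_M = 0.18 mag

M = m − 5 log₁₀ d + 5 = m + 5 log₁₀ p + 5, so ∂M/∂p = 5/(p ln 10).
σ_M = (5/ln 10) · (σ_p/p) = 2.1715 × 0.0040/0.04843 = 2.1715 × 0.082593 = 0.17935.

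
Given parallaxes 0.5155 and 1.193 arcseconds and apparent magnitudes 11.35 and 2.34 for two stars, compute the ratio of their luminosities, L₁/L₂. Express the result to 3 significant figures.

d₁ = 1/p₁ = 1/0.5155″ = 1.9399 pc; d₂ = 1/p₂ = 1/1.193″ = 0.83822 pc.
M₁ = m₁ − 5 log₁₀ d₁ + 5 = 11.35 − 1.4389 + 5 = 14.9111.
M₂ = 2.34 − (-0.3832) + 5 = 7.7232.
L₁/L₂ = 10^(0.4(M₂ − M₁)) = 10^(0.4 × (-7.1879)) = 10^(-2.87516) = 0.001333.

L₁/L₂ = 0.00133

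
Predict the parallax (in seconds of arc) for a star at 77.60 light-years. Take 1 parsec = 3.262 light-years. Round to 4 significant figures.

0.04204 arcsec

d = 77.60 ly ÷ 3.262 = 23.789 pc.
p = 1/d = 1/23.789 = 0.042036 arcsec.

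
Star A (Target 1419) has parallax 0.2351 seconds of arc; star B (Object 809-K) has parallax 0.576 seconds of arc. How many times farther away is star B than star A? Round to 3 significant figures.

Since d = 1/p, d_B/d_A = p_A/p_B.
= 0.2351 / 0.576 = 0.40816.

0.408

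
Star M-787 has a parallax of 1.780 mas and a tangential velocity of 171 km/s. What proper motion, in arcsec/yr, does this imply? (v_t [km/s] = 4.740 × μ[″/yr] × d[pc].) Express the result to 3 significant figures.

0.0642 arcsec/yr

d = 1/p = 1/0.001780″ = 561.8 pc.
μ = v_t / (4.74 d) = 171 / (4.74 × 561.8) = 171 / 2662.9 = 0.064216 ″/yr.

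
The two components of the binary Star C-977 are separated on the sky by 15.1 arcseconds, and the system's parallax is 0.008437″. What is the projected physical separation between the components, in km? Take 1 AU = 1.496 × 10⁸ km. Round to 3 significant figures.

d = 1/p = 1/0.008437″ = 118.53 pc.
At distance d (pc), an angle of θ arcsec spans θ·d AU: s = 15.1 × 118.53 = 1789.8 AU.
= 1789.8 × 1.496 × 10⁸ km = 2.6775 × 10^11 km.

2.68 × 10^11 km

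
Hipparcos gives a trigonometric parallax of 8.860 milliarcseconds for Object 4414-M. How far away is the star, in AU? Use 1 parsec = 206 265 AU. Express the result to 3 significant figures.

2.33 × 10^7 AU

p = 8.860 milliarcseconds = 0.008860 arcsec.
d = 1/p = 1/0.008860 = 112.87 pc.
In AU: 112.87 × 206265 = 2.3281 × 10^7 AU.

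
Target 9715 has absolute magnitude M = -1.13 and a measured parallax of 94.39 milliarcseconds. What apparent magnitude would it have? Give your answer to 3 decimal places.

m = -1.005

d = 1/p = 1/0.09439″ = 10.594 pc.
m − M = 5 log₁₀ d − 5 = 5 log₁₀(10.594) − 5 = 5.1253 − 5 = 0.1253.
m = M + (m − M) = -1.13 + 0.1253 = -1.005.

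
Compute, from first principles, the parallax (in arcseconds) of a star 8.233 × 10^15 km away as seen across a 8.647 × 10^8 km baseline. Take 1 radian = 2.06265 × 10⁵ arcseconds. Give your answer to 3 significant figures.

θ ≈ B/d = (8.647 × 10^8) / (8.233 × 10^15) = 1.0503 × 10^-7 rad.
In arcseconds: 1.0503 × 10^-7 × 206265 = 0.021664″.

0.0217 arcsec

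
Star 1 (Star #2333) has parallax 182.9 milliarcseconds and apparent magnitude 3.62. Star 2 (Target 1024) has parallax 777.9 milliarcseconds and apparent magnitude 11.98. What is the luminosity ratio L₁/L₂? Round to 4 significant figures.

d₁ = 1/p₁ = 1/0.1829″ = 5.4675 pc; d₂ = 1/p₂ = 1/0.7779″ = 1.2855 pc.
M₁ = m₁ − 5 log₁₀ d₁ + 5 = 3.62 − 3.6889 + 5 = 4.9311.
M₂ = 11.98 − 0.5454 + 5 = 16.4346.
L₁/L₂ = 10^(0.4(M₂ − M₁)) = 10^(0.4 × 11.5035) = 10^4.60140 = 39939.

L₁/L₂ = 39940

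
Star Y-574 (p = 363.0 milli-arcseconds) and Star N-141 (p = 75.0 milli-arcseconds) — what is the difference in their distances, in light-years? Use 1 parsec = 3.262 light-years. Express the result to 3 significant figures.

34.5 ly

d_A = 1/0.3630″ = 2.7548 pc; d_B = 1/0.07500″ = 13.333 pc.
|d_B − d_A| = |13.333 − 2.7548| = 10.578 pc = 10.578 × 3.262 ly = 34.505 ly.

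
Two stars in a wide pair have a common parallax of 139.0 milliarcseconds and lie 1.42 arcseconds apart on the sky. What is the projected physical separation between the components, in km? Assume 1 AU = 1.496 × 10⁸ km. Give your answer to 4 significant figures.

d = 1/p = 1/0.1390″ = 7.1942 pc.
At distance d (pc), an angle of θ arcsec spans θ·d AU: s = 1.42 × 7.1942 = 10.216 AU.
= 10.216 × 1.496 × 10⁸ km = 1.5283 × 10^9 km.

1.528 × 10^9 km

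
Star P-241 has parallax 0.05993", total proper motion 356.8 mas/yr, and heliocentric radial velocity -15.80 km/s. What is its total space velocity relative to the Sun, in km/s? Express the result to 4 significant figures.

32.34 km/s

d = 1/p = 1/0.05993″ = 16.686 pc.
μ = 356.8 mas/yr = 0.3568 ″/yr.
v_t = 4.740 μ d = 4.740 × 0.3568 × 16.686 = 28.22 km/s.
v = √(v_r² + v_t²) = √((-15.80)² + 28.22²) = √1046.01 = 32.342 km/s.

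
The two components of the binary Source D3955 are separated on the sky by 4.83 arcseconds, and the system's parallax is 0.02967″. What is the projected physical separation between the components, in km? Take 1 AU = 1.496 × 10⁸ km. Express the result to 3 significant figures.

d = 1/p = 1/0.02967″ = 33.704 pc.
At distance d (pc), an angle of θ arcsec spans θ·d AU: s = 4.83 × 33.704 = 162.79 AU.
= 162.79 × 1.496 × 10⁸ km = 2.4353 × 10^10 km.

2.44 × 10^10 km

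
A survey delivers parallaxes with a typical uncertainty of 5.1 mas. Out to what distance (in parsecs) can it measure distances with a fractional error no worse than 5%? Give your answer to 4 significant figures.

9.804 pc

σ_d/d = σ_p/p, so the condition is σ_p/p ≤ 0.05, i.e. p ≥ σ_p/0.05.
p_min = 5.1/0.05 = 102 mas = 0.102 arcsec.
d_max = 1/p_min = 1/0.102 = 9.8039 pc.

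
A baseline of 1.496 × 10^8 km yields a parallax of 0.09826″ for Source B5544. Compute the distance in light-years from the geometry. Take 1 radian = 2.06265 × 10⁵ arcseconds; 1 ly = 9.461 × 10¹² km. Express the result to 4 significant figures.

θ = 0.09826″ = 0.09826/206265 = 4.7638 × 10^-7 rad.
d = B/θ = (1.496 × 10^8) / (4.7638 × 10^-7) = 3.1404 × 10^14 km = (3.1404 × 10^14) / (9.461 × 10^12) ly = 33.193 ly.

33.19 ly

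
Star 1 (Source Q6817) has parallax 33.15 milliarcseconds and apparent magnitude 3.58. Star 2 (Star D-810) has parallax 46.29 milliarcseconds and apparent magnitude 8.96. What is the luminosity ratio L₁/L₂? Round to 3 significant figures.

d₁ = 1/p₁ = 1/0.03315″ = 30.166 pc; d₂ = 1/p₂ = 1/0.04629″ = 21.603 pc.
M₁ = m₁ − 5 log₁₀ d₁ + 5 = 3.58 − 7.3976 + 5 = 1.1824.
M₂ = 8.96 − 6.6726 + 5 = 7.2874.
L₁/L₂ = 10^(0.4(M₂ − M₁)) = 10^(0.4 × 6.1050) = 10^2.44200 = 276.69.

L₁/L₂ = 277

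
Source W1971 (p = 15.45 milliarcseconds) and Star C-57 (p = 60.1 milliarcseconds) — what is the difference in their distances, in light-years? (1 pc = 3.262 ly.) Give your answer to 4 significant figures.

d_A = 1/0.01545″ = 64.725 pc; d_B = 1/0.06010″ = 16.639 pc.
|d_B − d_A| = |16.639 − 64.725| = 48.086 pc = 48.086 × 3.262 ly = 156.86 ly.

156.9 ly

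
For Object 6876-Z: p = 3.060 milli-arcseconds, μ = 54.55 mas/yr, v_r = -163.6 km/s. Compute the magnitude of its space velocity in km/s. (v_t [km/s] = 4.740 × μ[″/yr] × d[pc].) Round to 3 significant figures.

184 km/s

d = 1/p = 1/0.003060″ = 326.8 pc.
μ = 54.55 mas/yr = 0.05455 ″/yr.
v_t = 4.740 μ d = 4.740 × 0.05455 × 326.8 = 84.5 km/s.
v = √(v_r² + v_t²) = √((-163.6)² + 84.5²) = √33905.2 = 184.13 km/s.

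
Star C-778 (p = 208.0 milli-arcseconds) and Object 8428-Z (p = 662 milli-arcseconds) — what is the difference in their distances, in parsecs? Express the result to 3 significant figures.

d_A = 1/0.2080″ = 4.8077 pc; d_B = 1/0.6620″ = 1.5106 pc.
|d_B − d_A| = |1.5106 − 4.8077| = 3.2971 pc.

3.30 pc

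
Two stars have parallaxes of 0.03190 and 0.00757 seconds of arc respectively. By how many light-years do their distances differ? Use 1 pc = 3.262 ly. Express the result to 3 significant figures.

d_A = 1/0.03190″ = 31.348 pc; d_B = 1/0.007570″ = 132.1 pc.
|d_B − d_A| = |132.1 − 31.348| = 100.75 pc = 100.75 × 3.262 ly = 328.65 ly.

329 ly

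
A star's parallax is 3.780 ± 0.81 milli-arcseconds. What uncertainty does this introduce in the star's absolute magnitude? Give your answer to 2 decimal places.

σ_M = 0.47 mag

M = m − 5 log₁₀ d + 5 = m + 5 log₁₀ p + 5, so ∂M/∂p = 5/(p ln 10).
σ_M = (5/ln 10) · (σ_p/p) = 2.1715 × 0.81/3.780 = 2.1715 × 0.21429 = 0.46533.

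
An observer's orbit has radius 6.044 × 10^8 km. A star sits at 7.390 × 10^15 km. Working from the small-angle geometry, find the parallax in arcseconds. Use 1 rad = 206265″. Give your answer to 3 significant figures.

θ ≈ B/d = (6.044 × 10^8) / (7.390 × 10^15) = 8.1786 × 10^-8 rad.
In arcseconds: 8.1786 × 10^-8 × 206265 = 0.01687″.

0.0169 arcsec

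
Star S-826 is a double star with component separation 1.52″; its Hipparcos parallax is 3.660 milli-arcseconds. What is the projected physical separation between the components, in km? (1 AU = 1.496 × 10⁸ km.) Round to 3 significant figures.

d = 1/p = 1/0.003660″ = 273.22 pc.
At distance d (pc), an angle of θ arcsec spans θ·d AU: s = 1.52 × 273.22 = 415.29 AU.
= 415.29 × 1.496 × 10⁸ km = 6.2127 × 10^10 km.

6.21 × 10^10 km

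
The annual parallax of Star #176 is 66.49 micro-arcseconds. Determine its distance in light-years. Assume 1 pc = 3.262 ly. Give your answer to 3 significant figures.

49100 light years

p = 66.49 micro-arcseconds = 0.00006649 arcsec.
d = 1/p = 1/0.00006649 = 15040 pc.
In light-years: 15040 × 3.262 = 49060 ly.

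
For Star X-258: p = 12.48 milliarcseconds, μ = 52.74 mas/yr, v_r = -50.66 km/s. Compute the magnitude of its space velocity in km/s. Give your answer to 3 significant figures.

54.5 km/s

d = 1/p = 1/0.01248″ = 80.128 pc.
μ = 52.74 mas/yr = 0.05274 ″/yr.
v_t = 4.740 μ d = 4.740 × 0.05274 × 80.128 = 20.031 km/s.
v = √(v_r² + v_t²) = √((-50.66)² + 20.031²) = √2967.68 = 54.476 km/s.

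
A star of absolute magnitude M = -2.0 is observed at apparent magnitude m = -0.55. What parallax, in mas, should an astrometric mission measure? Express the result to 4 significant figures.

51.29 mas

m − M = -0.55 − (-2.0) = 1.45.
d = 10^((m−M)/5 + 1) = 10^1.290 = 19.498 pc.
p = 1/d = 1/19.498 = 0.051287 arcsec = 51.287 mas.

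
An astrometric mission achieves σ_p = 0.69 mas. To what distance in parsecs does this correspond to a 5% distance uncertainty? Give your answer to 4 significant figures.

σ_d/d = σ_p/p, so the condition is σ_p/p ≤ 0.05, i.e. p ≥ σ_p/0.05.
p_min = 0.69/0.05 = 13.8 mas = 0.0138 arcsec.
d_max = 1/p_min = 1/0.0138 = 72.464 pc.

72.46 pc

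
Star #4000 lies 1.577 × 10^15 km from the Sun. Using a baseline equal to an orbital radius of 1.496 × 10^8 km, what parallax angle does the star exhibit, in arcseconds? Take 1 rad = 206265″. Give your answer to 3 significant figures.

0.0196 arcsec

θ ≈ B/d = (1.496 × 10^8) / (1.577 × 10^15) = 9.4864 × 10^-8 rad.
In arcseconds: 9.4864 × 10^-8 × 206265 = 0.019567″.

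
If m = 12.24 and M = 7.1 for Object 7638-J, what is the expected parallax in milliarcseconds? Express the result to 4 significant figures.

9.376 mas

m − M = 12.24 − 7.1 = 5.14.
d = 10^((m−M)/5 + 1) = 10^2.028 = 106.66 pc.
p = 1/d = 1/106.66 = 0.0093756 arcsec = 9.3756 mas.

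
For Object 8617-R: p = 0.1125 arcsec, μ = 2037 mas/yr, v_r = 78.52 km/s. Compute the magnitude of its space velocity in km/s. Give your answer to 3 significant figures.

116 km/s

d = 1/p = 1/0.1125″ = 8.8889 pc.
μ = 2037 mas/yr = 2.037 ″/yr.
v_t = 4.740 μ d = 4.740 × 2.037 × 8.8889 = 85.826 km/s.
v = √(v_r² + v_t²) = √(78.52² + 85.826²) = √13531.5 = 116.32 km/s.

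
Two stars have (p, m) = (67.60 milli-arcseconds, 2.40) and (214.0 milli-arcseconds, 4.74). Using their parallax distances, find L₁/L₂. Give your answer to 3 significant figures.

d₁ = 1/p₁ = 1/0.06760″ = 14.793 pc; d₂ = 1/p₂ = 1/0.2140″ = 4.6729 pc.
M₁ = m₁ − 5 log₁₀ d₁ + 5 = 2.40 − 5.8503 + 5 = 1.5497.
M₂ = 4.74 − 3.3479 + 5 = 6.3921.
L₁/L₂ = 10^(0.4(M₂ − M₁)) = 10^(0.4 × 4.8424) = 10^1.93696 = 86.489.

L₁/L₂ = 86.5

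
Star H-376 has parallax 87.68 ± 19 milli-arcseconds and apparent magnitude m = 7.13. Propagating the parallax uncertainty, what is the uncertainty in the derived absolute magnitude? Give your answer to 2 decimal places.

M = m − 5 log₁₀ d + 5 = m + 5 log₁₀ p + 5, so ∂M/∂p = 5/(p ln 10).
σ_M = (5/ln 10) · (σ_p/p) = 2.1715 × 19/87.68 = 2.1715 × 0.2167 = 0.47056.

σ_M = 0.47 mag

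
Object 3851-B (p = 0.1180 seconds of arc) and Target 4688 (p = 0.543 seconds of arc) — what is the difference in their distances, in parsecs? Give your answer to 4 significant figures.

6.633 pc

d_A = 1/0.1180″ = 8.4746 pc; d_B = 1/0.5430″ = 1.8416 pc.
|d_B − d_A| = |1.8416 − 8.4746| = 6.633 pc.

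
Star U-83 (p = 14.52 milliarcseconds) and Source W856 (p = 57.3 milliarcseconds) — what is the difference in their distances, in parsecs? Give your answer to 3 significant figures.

51.4 pc

d_A = 1/0.01452″ = 68.871 pc; d_B = 1/0.05730″ = 17.452 pc.
|d_B − d_A| = |17.452 − 68.871| = 51.419 pc.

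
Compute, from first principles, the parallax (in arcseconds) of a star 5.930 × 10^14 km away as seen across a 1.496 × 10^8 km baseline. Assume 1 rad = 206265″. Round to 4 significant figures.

θ ≈ B/d = (1.496 × 10^8) / (5.930 × 10^14) = 2.5228 × 10^-7 rad.
In arcseconds: 2.5228 × 10^-7 × 206265 = 0.052037″.

0.05204 arcsec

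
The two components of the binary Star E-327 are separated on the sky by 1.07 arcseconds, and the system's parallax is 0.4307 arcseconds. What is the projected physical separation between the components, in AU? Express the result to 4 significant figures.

d = 1/p = 1/0.4307″ = 2.3218 pc.
At distance d (pc), an angle of θ arcsec spans θ·d AU: s = 1.07 × 2.3218 = 2.4843 AU.

2.484 AU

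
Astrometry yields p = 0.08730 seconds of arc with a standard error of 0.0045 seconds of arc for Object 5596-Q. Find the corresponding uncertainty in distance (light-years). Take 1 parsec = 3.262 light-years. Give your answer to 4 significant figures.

1.926 ly

d = 1/p, so σ_d = σ_p / p².
σ_d = 0.00450 / (0.08730)² = 0.00450 / 0.0076213 = 0.59045 pc = 0.59045 × 3.262 ly = 1.926 ly.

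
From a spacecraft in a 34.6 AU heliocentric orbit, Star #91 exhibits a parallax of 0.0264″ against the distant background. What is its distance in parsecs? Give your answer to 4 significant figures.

With baseline B (in AU) and parallax p (in arcsec), d = B/p parsecs.
d = 34.6 / 0.0264 = 1310.6 pc.

1311 pc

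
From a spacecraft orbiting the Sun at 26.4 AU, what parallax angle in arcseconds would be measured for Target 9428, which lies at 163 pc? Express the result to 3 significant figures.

0.162 arcsec

p (arcsec) = B (AU) / d (pc).
p = 26.4 / 163 = 0.16196 arcsec.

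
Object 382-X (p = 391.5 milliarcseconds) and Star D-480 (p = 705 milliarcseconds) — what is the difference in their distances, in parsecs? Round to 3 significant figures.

1.14 pc

d_A = 1/0.3915″ = 2.5543 pc; d_B = 1/0.7050″ = 1.4184 pc.
|d_B − d_A| = |1.4184 − 2.5543| = 1.1359 pc.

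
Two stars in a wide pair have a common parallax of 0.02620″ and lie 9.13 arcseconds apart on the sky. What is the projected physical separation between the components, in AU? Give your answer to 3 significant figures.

d = 1/p = 1/0.02620″ = 38.168 pc.
At distance d (pc), an angle of θ arcsec spans θ·d AU: s = 9.13 × 38.168 = 348.47 AU.

348 AU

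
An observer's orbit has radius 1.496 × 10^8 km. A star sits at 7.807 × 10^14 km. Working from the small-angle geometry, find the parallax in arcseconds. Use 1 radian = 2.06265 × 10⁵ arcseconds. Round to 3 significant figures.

0.0395 arcsec

θ ≈ B/d = (1.496 × 10^8) / (7.807 × 10^14) = 1.9162 × 10^-7 rad.
In arcseconds: 1.9162 × 10^-7 × 206265 = 0.039524″.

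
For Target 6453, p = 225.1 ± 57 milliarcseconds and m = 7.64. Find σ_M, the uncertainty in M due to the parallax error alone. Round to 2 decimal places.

M = m − 5 log₁₀ d + 5 = m + 5 log₁₀ p + 5, so ∂M/∂p = 5/(p ln 10).
σ_M = (5/ln 10) · (σ_p/p) = 2.1715 × 57/225.1 = 2.1715 × 0.25322 = 0.54987.

σ_M = 0.55 mag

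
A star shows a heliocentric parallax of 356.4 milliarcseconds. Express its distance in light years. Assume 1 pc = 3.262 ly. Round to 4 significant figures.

9.153 light years

p = 356.4 milliarcseconds = 0.3564 arcsec.
d = 1/p = 1/0.3564 = 2.8058 pc.
In light-years: 2.8058 × 3.262 = 9.1525 ly.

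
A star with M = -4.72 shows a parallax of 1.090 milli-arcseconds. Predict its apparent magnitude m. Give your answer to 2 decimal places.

d = 1/p = 1/0.001090″ = 917.43 pc.
m − M = 5 log₁₀ d − 5 = 5 log₁₀(917.43) − 5 = 14.8129 − 5 = 9.8129.
m = M + (m − M) = -4.72 + 9.8129 = 5.09.

m = 5.09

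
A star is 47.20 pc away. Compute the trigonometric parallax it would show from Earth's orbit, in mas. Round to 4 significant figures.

21.19 mas

p = 1/d = 1/47.2 = 0.021186 arcsec.
= 0.021186 × 1000 = 21.186 mas.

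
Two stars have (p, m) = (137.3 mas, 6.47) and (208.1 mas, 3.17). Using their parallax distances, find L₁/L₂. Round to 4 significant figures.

d₁ = 1/p₁ = 1/0.1373″ = 7.2833 pc; d₂ = 1/p₂ = 1/0.2081″ = 4.8054 pc.
M₁ = m₁ − 5 log₁₀ d₁ + 5 = 6.47 − 4.3116 + 5 = 7.1584.
M₂ = 3.17 − 3.4086 + 5 = 4.7614.
L₁/L₂ = 10^(0.4(M₂ − M₁)) = 10^(0.4 × (-2.3970)) = 10^(-0.95880) = 0.10995.

L₁/L₂ = 0.1100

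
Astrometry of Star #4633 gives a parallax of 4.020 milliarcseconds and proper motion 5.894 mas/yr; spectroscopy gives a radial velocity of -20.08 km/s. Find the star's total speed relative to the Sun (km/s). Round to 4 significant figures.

21.25 km/s

d = 1/p = 1/0.004020″ = 248.76 pc.
μ = 5.894 mas/yr = 0.005894 ″/yr.
v_t = 4.740 μ d = 4.740 × 0.005894 × 248.76 = 6.9497 km/s.
v = √(v_r² + v_t²) = √((-20.08)² + 6.9497²) = √451.505 = 21.249 km/s.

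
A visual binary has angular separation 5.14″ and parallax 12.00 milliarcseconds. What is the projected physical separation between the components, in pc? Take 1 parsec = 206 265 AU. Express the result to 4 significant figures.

d = 1/p = 1/0.01200″ = 83.333 pc.
At distance d (pc), an angle of θ arcsec spans θ·d AU: s = 5.14 × 83.333 = 428.33 AU.
= 428.33 / 206265 = 0.0020766 pc.

0.002077 pc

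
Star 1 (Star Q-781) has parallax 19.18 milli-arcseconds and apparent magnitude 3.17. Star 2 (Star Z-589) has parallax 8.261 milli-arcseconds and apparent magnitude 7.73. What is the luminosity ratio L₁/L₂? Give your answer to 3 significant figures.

L₁/L₂ = 12.4

d₁ = 1/p₁ = 1/0.01918″ = 52.138 pc; d₂ = 1/p₂ = 1/0.008261″ = 121.05 pc.
M₁ = m₁ − 5 log₁₀ d₁ + 5 = 3.17 − 8.5858 + 5 = -0.4158.
M₂ = 7.73 − 10.4148 + 5 = 2.3152.
L₁/L₂ = 10^(0.4(M₂ − M₁)) = 10^(0.4 × 2.7310) = 10^1.09240 = 12.371.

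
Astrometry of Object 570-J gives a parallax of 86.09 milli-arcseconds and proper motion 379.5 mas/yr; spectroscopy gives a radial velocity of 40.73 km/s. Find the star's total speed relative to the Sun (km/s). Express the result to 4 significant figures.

d = 1/p = 1/0.08609″ = 11.616 pc.
μ = 379.5 mas/yr = 0.3795 ″/yr.
v_t = 4.740 μ d = 4.740 × 0.3795 × 11.616 = 20.895 km/s.
v = √(v_r² + v_t²) = √(40.73² + 20.895²) = √2095.53 = 45.777 km/s.

45.78 km/s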